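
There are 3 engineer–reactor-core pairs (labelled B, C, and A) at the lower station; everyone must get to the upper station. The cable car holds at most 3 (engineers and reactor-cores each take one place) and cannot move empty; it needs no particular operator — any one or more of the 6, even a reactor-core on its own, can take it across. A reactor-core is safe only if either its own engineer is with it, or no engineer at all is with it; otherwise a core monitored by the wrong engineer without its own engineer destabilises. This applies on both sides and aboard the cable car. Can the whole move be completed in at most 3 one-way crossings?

Counting alone: each trip to the upper station takes at most 3 across and each return brings at least 1 back, so after t trips out (and t−1 returns) at most 3t − (t−1) of the 6 are across; that first reaches 6 at t = 3, so at least 5 crossings are needed.
Since 3 < 5, 3 crossings cannot be enough. (The shortest complete plan in fact takes 5:)
1. engineer B and reactor-core B cross → the upper station.
2. engineer B crosses ← the lower station.
3. engineer A, engineer B, and engineer C cross → the upper station.
4. reactor-core B crosses ← the lower station.
5. reactor-core A, reactor-core B, and reactor-core C cross → the upper station.

No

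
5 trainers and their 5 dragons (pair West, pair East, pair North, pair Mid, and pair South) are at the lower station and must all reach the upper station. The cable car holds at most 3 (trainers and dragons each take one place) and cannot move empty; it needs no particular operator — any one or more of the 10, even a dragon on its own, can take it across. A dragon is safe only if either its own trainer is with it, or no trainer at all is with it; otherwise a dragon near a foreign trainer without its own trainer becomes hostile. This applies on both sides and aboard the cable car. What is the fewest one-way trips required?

Counting alone: each trip to the upper station takes at most 3 across and each return brings at least 1 back, so after t trips out (and t−1 returns) at most 3t − (t−1) of the 10 are across; that first reaches 10 at t = 5, so at least 9 crossings are needed.
The safety rule pushes this higher. Following every safe sequence of crossings, the most of the 10 that can be at the upper station as the cable car arrives there on crossing 9 is 9 — never all 10.
So no plan with fewer than 11 crossings exists, and this one achieves 11:
1. dragon West and trainer West cross → the upper station.
2. trainer West crosses ← the lower station.
3. dragon East, dragon Mid, and dragon North cross → the upper station.
4. dragon West crosses ← the lower station.
5. trainer East, trainer Mid, and trainer North cross → the upper station.
6. dragon East and trainer East cross ← the lower station.
7. trainer East, trainer South, and trainer West cross → the upper station.
8. dragon North crosses ← the lower station.
9. dragon East and dragon West cross → the upper station.
10. dragon West crosses ← the lower station.
11. dragon North, dragon South, and dragon West cross → the upper station.

11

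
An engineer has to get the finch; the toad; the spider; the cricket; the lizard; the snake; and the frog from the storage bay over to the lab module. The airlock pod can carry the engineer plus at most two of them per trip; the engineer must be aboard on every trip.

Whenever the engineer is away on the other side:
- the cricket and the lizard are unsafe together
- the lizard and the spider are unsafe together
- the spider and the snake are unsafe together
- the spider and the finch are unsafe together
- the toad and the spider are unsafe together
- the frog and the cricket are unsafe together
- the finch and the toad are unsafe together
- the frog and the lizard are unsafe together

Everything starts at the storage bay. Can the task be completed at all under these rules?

Whatever the first load, the items left behind include a forbidden pair without the engineer. No opening move is safe, so no plan exists.

No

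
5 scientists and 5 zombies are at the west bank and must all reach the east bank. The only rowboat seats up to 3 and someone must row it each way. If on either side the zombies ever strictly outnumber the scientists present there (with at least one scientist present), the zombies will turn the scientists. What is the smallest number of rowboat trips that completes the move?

Counting alone: each trip to the east bank takes at most 3 across and each return brings at least 1 back, so after t trips out (and t−1 returns) at most 3t − (t−1) of the 10 are across; that first reaches 10 at t = 5, so at least 9 crossings are needed.
The safety rule pushes this higher. Following every safe sequence of crossings, the most of the 10 that can be at the east bank as the rowboat arrives there on crossing 9 is 9 — never all 10.
So no plan with fewer than 11 crossings exists, and this one achieves 11:
1. 2 zombies → the east bank.  (the west bank: 5S 3Z; the east bank: 0S 2Z)
2. 1 zombie ← the west bank.  (the west bank: 5S 4Z; the east bank: 0S 1Z)
3. 3 zombies → the east bank.  (the west bank: 5S 1Z; the east bank: 0S 4Z)
4. 1 zombie ← the west bank.  (the west bank: 5S 2Z; the east bank: 0S 3Z)
5. 3 scientists → the east bank.  (the west bank: 2S 2Z; the east bank: 3S 3Z)
6. 1 scientist and 1 zombie ← the west bank.  (the west bank: 3S 3Z; the east bank: 2S 2Z)
7. 3 scientists → the east bank.  (the west bank: 0S 3Z; the east bank: 5S 2Z)
8. 1 zombie ← the west bank.  (the west bank: 0S 4Z; the east bank: 5S 1Z)
9. 2 zombies → the east bank.  (the west bank: 0S 2Z; the east bank: 5S 3Z)
10. 1 zombie ← the west bank.  (the west bank: 0S 3Z; the east bank: 5S 2Z)
11. 3 zombies → the east bank.  (the west bank: 0S 0Z; the east bank: 5S 5Z)

11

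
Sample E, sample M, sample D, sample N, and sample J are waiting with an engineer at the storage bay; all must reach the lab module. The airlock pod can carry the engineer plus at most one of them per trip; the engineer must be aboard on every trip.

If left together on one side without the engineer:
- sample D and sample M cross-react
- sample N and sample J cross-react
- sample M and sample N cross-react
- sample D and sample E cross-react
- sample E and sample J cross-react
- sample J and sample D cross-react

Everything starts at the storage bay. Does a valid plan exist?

Whatever the first load, the items left behind include a forbidden pair without the engineer. No opening move is safe, so no plan exists.

No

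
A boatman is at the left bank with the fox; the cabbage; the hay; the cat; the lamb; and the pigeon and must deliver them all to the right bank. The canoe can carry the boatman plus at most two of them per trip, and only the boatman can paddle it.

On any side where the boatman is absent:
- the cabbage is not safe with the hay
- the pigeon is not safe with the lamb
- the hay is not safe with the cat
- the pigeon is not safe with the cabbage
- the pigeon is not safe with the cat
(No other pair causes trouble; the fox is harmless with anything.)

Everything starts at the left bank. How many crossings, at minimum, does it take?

7

Counting alone: the boatman can take at most 2 across per trip to the right bank, so moving all 6 needs at least 3 loaded trips out, with a return between consecutive ones — at least 5 crossings.
The safety rule pushes this higher. Following every safe sequence of crossings, the most of the 6 that can be at the right bank as the canoe arrives there on crossing 5 is 5 — never all 6.
So no plan with fewer than 7 crossings exists, and this one achieves 7:
1. Boatman goes to the right bank with the hay and the pigeon.  [the left bank: the cabbage, the cat, the fox, the lamb | the right bank: the hay, the pigeon]
2. Boatman goes back to the left bank alone.  [the left bank: the cabbage, the cat, the fox, the lamb | the right bank: the hay, the pigeon]
3. Boatman goes to the right bank with the cabbage and the fox.  [the left bank: the cat, the lamb | the right bank: the cabbage, the fox, the hay, the pigeon]
4. Boatman goes back to the left bank with the hay and the pigeon.  [the left bank: the cat, the hay, the lamb, the pigeon | the right bank: the cabbage, the fox]
5. Boatman goes to the right bank with the cat and the lamb.  [the left bank: the hay, the pigeon | the right bank: the cabbage, the cat, the fox, the lamb]
6. Boatman goes back to the left bank alone.  [the left bank: the hay, the pigeon | the right bank: the cabbage, the cat, the fox, the lamb]
7. Boatman goes to the right bank with the hay and the pigeon.  [the left bank: — | the right bank: the cabbage, the cat, the fox, the hay, the lamb, the pigeon]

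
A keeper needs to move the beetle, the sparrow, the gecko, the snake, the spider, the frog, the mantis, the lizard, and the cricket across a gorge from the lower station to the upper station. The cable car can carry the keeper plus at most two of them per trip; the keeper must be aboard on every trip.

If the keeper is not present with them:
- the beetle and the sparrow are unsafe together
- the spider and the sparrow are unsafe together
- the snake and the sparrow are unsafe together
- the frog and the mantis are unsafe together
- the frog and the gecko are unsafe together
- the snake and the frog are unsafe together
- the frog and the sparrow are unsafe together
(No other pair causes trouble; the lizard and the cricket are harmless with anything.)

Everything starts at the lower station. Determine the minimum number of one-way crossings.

15

Counting alone: the keeper can take at most 2 across per trip to the upper station, so moving all 9 needs at least 5 loaded trips out, with a return between consecutive ones — at least 9 crossings.
The safety rule pushes this higher. Following every safe sequence of crossings, the most of the 9 that can be at the upper station as the cable car arrives there on crossings 9, 11, 13 is 6, 7, 8 respectively — never all 9.
So no plan with fewer than 15 crossings exists, and this one achieves 15:
1. Keeper goes to the upper station with the frog and the sparrow.
2. Keeper goes back to the lower station with the sparrow.
3. Keeper goes to the upper station with the beetle and the sparrow.
4. Keeper goes back to the lower station with the sparrow.
5. Keeper goes to the upper station with the sparrow and the spider.
6. Keeper goes back to the lower station with the sparrow.
7. Keeper goes to the upper station with the lizard and the sparrow.
8. Keeper goes back to the lower station with the sparrow.
9. Keeper goes to the upper station with the cricket and the sparrow.
10. Keeper goes back to the lower station with the sparrow.
11. Keeper goes to the upper station with the gecko and the snake.
12. Keeper goes back to the lower station with the frog.
13. Keeper goes to the upper station with the mantis and the sparrow.
14. Keeper goes back to the lower station with the sparrow.
15. Keeper goes to the upper station with the frog and the sparrow.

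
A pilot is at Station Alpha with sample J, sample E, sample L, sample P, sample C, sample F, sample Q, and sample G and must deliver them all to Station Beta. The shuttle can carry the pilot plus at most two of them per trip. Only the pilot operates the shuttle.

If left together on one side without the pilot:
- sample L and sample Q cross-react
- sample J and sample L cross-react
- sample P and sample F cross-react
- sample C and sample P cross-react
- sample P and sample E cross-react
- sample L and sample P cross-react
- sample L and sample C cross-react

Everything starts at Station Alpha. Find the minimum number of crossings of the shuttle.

Counting alone: the pilot can take at most 2 across per trip to Station Beta, so moving all 8 needs at least 4 loaded trips out, with a return between consecutive ones — at least 7 crossings.
The safety rule pushes this higher. Following every safe sequence of crossings, the most of the 8 that can be at Station Beta as the shuttle arrives there on crossings 7, 9, 11 is 5, 6, 7 respectively — never all 8.
So no plan with fewer than 13 crossings exists, and this one achieves 13:
1. Pilot goes to Station Beta with sample L and sample P.
2. Pilot goes back to Station Alpha with sample L.
3. Pilot goes to Station Beta with sample J and sample L.
4. Pilot goes back to Station Alpha with sample L.
5. Pilot goes to Station Beta with sample L and sample Q.
6. Pilot goes back to Station Alpha with sample L.
7. Pilot goes to Station Beta with sample C and sample E.
8. Pilot goes back to Station Alpha with sample P.
9. Pilot goes to Station Beta with sample F and sample L.
10. Pilot goes back to Station Alpha with sample L.
11. Pilot goes to Station Beta with sample G and sample L.
12. Pilot goes back to Station Alpha with sample L.
13. Pilot goes to Station Beta with sample L and sample P.

13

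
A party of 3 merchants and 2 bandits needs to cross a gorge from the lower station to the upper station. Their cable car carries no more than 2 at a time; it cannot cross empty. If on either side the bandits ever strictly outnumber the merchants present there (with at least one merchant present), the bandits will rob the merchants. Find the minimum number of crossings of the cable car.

7

Counting alone: each trip to the upper station takes at most 2 across and each return brings at least 1 back, so after t trips out (and t−1 returns) at most 2t − (t−1) of the 5 are across; that first reaches 5 at t = 4, so at least 7 crossings are needed.
The plan below uses exactly 7 crossings, so it is optimal:
1. 2 bandits → the upper station.  (the lower station: 3M 0B; the upper station: 0M 2B)
2. 1 bandit ← the lower station.  (the lower station: 3M 1B; the upper station: 0M 1B)
3. 2 merchants → the upper station.  (the lower station: 1M 1B; the upper station: 2M 1B)
4. 1 merchant ← the lower station.  (the lower station: 2M 1B; the upper station: 1M 1B)
5. 1 merchant and 1 bandit → the upper station.  (the lower station: 1M 0B; the upper station: 2M 2B)
6. 1 bandit ← the lower station.  (the lower station: 1M 1B; the upper station: 2M 1B)
7. 1 merchant and 1 bandit → the upper station.  (the lower station: 0M 0B; the upper station: 3M 2B)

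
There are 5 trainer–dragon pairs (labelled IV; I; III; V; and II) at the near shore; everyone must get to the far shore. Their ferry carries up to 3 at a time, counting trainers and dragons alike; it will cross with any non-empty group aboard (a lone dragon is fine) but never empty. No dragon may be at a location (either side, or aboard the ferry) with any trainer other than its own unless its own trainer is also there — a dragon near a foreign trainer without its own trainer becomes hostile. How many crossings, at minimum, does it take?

11

Counting alone: each trip to the far shore takes at most 3 across and each return brings at least 1 back, so after t trips out (and t−1 returns) at most 3t − (t−1) of the 10 are across; that first reaches 10 at t = 5, so at least 9 crossings are needed.
The safety rule pushes this higher. Following every safe sequence of crossings, the most of the 10 that can be at the far shore as the ferry arrives there on crossing 9 is 9 — never all 10.
So no plan with fewer than 11 crossings exists, and this one achieves 11:
1. dragon IV and trainer IV cross → the far shore.
2. trainer IV crosses ← the near shore.
3. dragon I, dragon III, and dragon V cross → the far shore.
4. dragon IV crosses ← the near shore.
5. trainer I, trainer III, and trainer V cross → the far shore.
6. dragon I and trainer I cross ← the near shore.
7. trainer I, trainer II, and trainer IV cross → the far shore.
8. dragon III crosses ← the near shore.
9. dragon I and dragon IV cross → the far shore.
10. dragon IV crosses ← the near shore.
11. dragon II, dragon III, and dragon IV cross → the far shore.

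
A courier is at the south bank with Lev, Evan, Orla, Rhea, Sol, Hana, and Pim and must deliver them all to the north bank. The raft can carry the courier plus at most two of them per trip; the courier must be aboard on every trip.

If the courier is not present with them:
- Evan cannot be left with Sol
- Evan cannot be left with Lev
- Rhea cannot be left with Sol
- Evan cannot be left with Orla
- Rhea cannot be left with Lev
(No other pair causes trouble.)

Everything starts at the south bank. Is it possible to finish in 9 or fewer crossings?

Yes

Yes — this plan uses 9 crossings (≤ 9):
1. Courier goes to the north bank with Evan and Rhea.
2. Courier goes back to the south bank alone.
3. Courier goes to the north bank with Lev.
4. Courier goes back to the south bank with Evan and Rhea.
5. Courier goes to the north bank with Orla and Sol.
6. Courier goes back to the south bank alone.
7. Courier goes to the north bank with Hana and Pim.
8. Courier goes back to the south bank alone.
9. Courier goes to the north bank with Evan and Rhea.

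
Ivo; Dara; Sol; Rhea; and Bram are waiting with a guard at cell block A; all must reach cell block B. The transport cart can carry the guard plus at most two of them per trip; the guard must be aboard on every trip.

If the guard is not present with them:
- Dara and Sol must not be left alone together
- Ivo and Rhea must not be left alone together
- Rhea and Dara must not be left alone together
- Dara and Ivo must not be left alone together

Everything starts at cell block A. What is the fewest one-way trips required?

7

Counting alone: the guard can take at most 2 across per trip to cell block B, so moving all 5 needs at least 3 loaded trips out, with a return between consecutive ones — at least 5 crossings.
The safety rule pushes this higher. Following every safe sequence of crossings, the most of the 5 that can be at cell block B as the transport cart arrives there on crossing 5 is 4 — never all 5.
So no plan with fewer than 7 crossings exists, and this one achieves 7:
1. Guard goes to cell block B with Dara and Ivo.  [cell block A: Bram, Rhea, Sol | cell block B: Dara, Ivo]
2. Guard goes back to cell block A with Ivo.  [cell block A: Bram, Ivo, Rhea, Sol | cell block B: Dara]
3. Guard goes to cell block B with Ivo and Sol.  [cell block A: Bram, Rhea | cell block B: Dara, Ivo, Sol]
4. Guard goes back to cell block A with Dara.  [cell block A: Bram, Dara, Rhea | cell block B: Ivo, Sol]
5. Guard goes to cell block B with Bram and Dara.  [cell block A: Rhea | cell block B: Bram, Dara, Ivo, Sol]
6. Guard goes back to cell block A with Dara.  [cell block A: Dara, Rhea | cell block B: Bram, Ivo, Sol]
7. Guard goes to cell block B with Dara and Rhea.  [cell block A: — | cell block B: Bram, Dara, Ivo, Rhea, Sol]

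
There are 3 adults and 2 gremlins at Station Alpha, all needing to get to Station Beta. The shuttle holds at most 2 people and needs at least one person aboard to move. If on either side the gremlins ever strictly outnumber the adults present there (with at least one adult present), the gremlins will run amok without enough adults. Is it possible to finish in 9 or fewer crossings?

Yes — this plan uses 7 crossings (≤ 9):
1. 2 gremlins → Station Beta.  (Station Alpha: 3A 0G; Station Beta: 0A 2G)
2. 1 gremlin ← Station Alpha.  (Station Alpha: 3A 1G; Station Beta: 0A 1G)
3. 2 adults → Station Beta.  (Station Alpha: 1A 1G; Station Beta: 2A 1G)
4. 1 adult ← Station Alpha.  (Station Alpha: 2A 1G; Station Beta: 1A 1G)
5. 1 adult and 1 gremlin → Station Beta.  (Station Alpha: 1A 0G; Station Beta: 2A 2G)
6. 1 gremlin ← Station Alpha.  (Station Alpha: 1A 1G; Station Beta: 2A 1G)
7. 1 adult and 1 gremlin → Station Beta.  (Station Alpha: 0A 0G; Station Beta: 3A 2G)

Yes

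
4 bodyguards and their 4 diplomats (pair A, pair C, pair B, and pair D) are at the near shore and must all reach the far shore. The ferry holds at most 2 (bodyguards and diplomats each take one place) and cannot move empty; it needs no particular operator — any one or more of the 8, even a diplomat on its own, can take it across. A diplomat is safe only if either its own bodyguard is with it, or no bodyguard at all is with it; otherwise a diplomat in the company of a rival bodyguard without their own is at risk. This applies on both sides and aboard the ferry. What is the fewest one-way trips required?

Following every safe sequence of crossings from the start, the most of the 8 that can be at the far shore as the ferry arrives there on crossings 1, 3, 5 is 2, 3, 4 respectively; the best ever achieved is 4 of 8.
From crossing 7 on, no configuration arises that was not already reachable earlier: only 44 distinct safe configurations (who is on which side, and where the ferry is) can ever be reached, none of them has everyone across, and every continuation just revisits them. So no valid plan exists.

impossible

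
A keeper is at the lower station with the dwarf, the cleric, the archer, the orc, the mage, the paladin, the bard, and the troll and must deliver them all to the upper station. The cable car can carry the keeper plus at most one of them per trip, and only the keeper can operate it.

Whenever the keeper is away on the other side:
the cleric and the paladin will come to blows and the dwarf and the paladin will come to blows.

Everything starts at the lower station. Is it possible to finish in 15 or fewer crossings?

No

Counting alone: the keeper can take at most 1 across per trip to the upper station, so moving all 8 needs at least 8 loaded trips out, with a return between consecutive ones — at least 15 crossings.
The safety rule pushes this higher. Following every safe sequence of crossings, the most of the 8 that can be at the upper station as the cable car arrives there on crossing 15 is 7 — never all 8.
So the move cannot be finished within 15 crossings. (The shortest complete plan takes 17:)
1. Keeper goes to the upper station with the paladin.  [the lower station: the archer, the bard, the cleric, the dwarf, the mage, the orc, the troll | the upper station: the paladin]
2. Keeper goes back to the lower station alone.  [the lower station: the archer, the bard, the cleric, the dwarf, the mage, the orc, the troll | the upper station: the paladin]
3. Keeper goes to the upper station with the dwarf.  [the lower station: the archer, the bard, the cleric, the mage, the orc, the troll | the upper station: the dwarf, the paladin]
4. Keeper goes back to the lower station with the paladin.  [the lower station: the archer, the bard, the cleric, the mage, the orc, the paladin, the troll | the upper station: the dwarf]
5. Keeper goes to the upper station with the cleric.  [the lower station: the archer, the bard, the mage, the orc, the paladin, the troll | the upper station: the cleric, the dwarf]
6. Keeper goes back to the lower station alone.  [the lower station: the archer, the bard, the mage, the orc, the paladin, the troll | the upper station: the cleric, the dwarf]
7. Keeper goes to the upper station with the archer.  [the lower station: the bard, the mage, the orc, the paladin, the troll | the upper station: the archer, the cleric, the dwarf]
8. Keeper goes back to the lower station alone.  [the lower station: the bard, the mage, the orc, the paladin, the troll | the upper station: the archer, the cleric, the dwarf]
9. Keeper goes to the upper station with the orc.  [the lower station: the bard, the mage, the paladin, the troll | the upper station: the archer, the cleric, the dwarf, the orc]
10. Keeper goes back to the lower station alone.  [the lower station: the bard, the mage, the paladin, the troll | the upper station: the archer, the cleric, the dwarf, the orc]
11. Keeper goes to the upper station with the mage.  [the lower station: the bard, the paladin, the troll | the upper station: the archer, the cleric, the dwarf, the mage, the orc]
12. Keeper goes back to the lower station alone.  [the lower station: the bard, the paladin, the troll | the upper station: the archer, the cleric, the dwarf, the mage, the orc]
13. Keeper goes to the upper station with the bard.  [the lower station: the paladin, the troll | the upper station: the archer, the bard, the cleric, the dwarf, the mage, the orc]
14. Keeper goes back to the lower station alone.  [the lower station: the paladin, the troll | the upper station: the archer, the bard, the cleric, the dwarf, the mage, the orc]
15. Keeper goes to the upper station with the troll.  [the lower station: the paladin | the upper station: the archer, the bard, the cleric, the dwarf, the mage, the orc, the troll]
16. Keeper goes back to the lower station alone.  [the lower station: the paladin | the upper station: the archer, the bard, the cleric, the dwarf, the mage, the orc, the troll]
17. Keeper goes to the upper station with the paladin.  [the lower station: — | the upper station: the archer, the bard, the cleric, the dwarf, the mage, the orc, the paladin, the troll]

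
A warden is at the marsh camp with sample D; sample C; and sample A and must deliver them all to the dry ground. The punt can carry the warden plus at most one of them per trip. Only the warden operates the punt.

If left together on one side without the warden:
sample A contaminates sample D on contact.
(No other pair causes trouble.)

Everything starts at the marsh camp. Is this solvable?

Yes

1. Warden goes to the dry ground with sample D.  [the marsh camp: sample A, sample C | the dry ground: sample D]
2. Warden goes back to the marsh camp alone.  [the marsh camp: sample A, sample C | the dry ground: sample D]
3. Warden goes to the dry ground with sample C.  [the marsh camp: sample A | the dry ground: sample C, sample D]
4. Warden goes back to the marsh camp alone.  [the marsh camp: sample A | the dry ground: sample C, sample D]
5. Warden goes to the dry ground with sample A.  [the marsh camp: — | the dry ground: sample A, sample C, sample D]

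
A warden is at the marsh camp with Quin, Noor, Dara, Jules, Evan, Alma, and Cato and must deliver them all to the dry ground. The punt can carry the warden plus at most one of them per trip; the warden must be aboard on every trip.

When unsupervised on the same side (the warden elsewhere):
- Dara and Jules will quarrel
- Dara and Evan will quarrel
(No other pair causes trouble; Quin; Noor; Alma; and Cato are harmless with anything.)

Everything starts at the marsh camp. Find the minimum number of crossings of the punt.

Counting alone: the warden can take at most 1 across per trip to the dry ground, so moving all 7 needs at least 7 loaded trips out, with a return between consecutive ones — at least 13 crossings.
The safety rule pushes this higher. Following every safe sequence of crossings, the most of the 7 that can be at the dry ground as the punt arrives there on crossing 13 is 6 — never all 7.
So no plan with fewer than 15 crossings exists, and this one achieves 15:
1. Warden goes to the dry ground with Dara.  [the marsh camp: Alma, Cato, Evan, Jules, Noor, Quin | the dry ground: Dara]
2. Warden goes back to the marsh camp alone.  [the marsh camp: Alma, Cato, Evan, Jules, Noor, Quin | the dry ground: Dara]
3. Warden goes to the dry ground with Quin.  [the marsh camp: Alma, Cato, Evan, Jules, Noor | the dry ground: Dara, Quin]
4. Warden goes back to the marsh camp alone.  [the marsh camp: Alma, Cato, Evan, Jules, Noor | the dry ground: Dara, Quin]
5. Warden goes to the dry ground with Noor.  [the marsh camp: Alma, Cato, Evan, Jules | the dry ground: Dara, Noor, Quin]
6. Warden goes back to the marsh camp alone.  [the marsh camp: Alma, Cato, Evan, Jules | the dry ground: Dara, Noor, Quin]
7. Warden goes to the dry ground with Jules.  [the marsh camp: Alma, Cato, Evan | the dry ground: Dara, Jules, Noor, Quin]
8. Warden goes back to the marsh camp with Dara.  [the marsh camp: Alma, Cato, Dara, Evan | the dry ground: Jules, Noor, Quin]
9. Warden goes to the dry ground with Evan.  [the marsh camp: Alma, Cato, Dara | the dry ground: Evan, Jules, Noor, Quin]
10. Warden goes back to the marsh camp alone.  [the marsh camp: Alma, Cato, Dara | the dry ground: Evan, Jules, Noor, Quin]
11. Warden goes to the dry ground with Alma.  [the marsh camp: Cato, Dara | the dry ground: Alma, Evan, Jules, Noor, Quin]
12. Warden goes back to the marsh camp alone.  [the marsh camp: Cato, Dara | the dry ground: Alma, Evan, Jules, Noor, Quin]
13. Warden goes to the dry ground with Cato.  [the marsh camp: Dara | the dry ground: Alma, Cato, Evan, Jules, Noor, Quin]
14. Warden goes back to the marsh camp alone.  [the marsh camp: Dara | the dry ground: Alma, Cato, Evan, Jules, Noor, Quin]
15. Warden goes to the dry ground with Dara.  [the marsh camp: — | the dry ground: Alma, Cato, Dara, Evan, Jules, Noor, Quin]

15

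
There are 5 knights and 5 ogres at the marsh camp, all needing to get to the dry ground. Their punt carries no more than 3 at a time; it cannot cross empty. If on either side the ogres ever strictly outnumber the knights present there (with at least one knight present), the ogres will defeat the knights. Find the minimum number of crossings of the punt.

Counting alone: each trip to the dry ground takes at most 3 across and each return brings at least 1 back, so after t trips out (and t−1 returns) at most 3t − (t−1) of the 10 are across; that first reaches 10 at t = 5, so at least 9 crossings are needed.
The safety rule pushes this higher. Following every safe sequence of crossings, the most of the 10 that can be at the dry ground as the punt arrives there on crossing 9 is 9 — never all 10.
So no plan with fewer than 11 crossings exists, and this one achieves 11:
1. 2 ogres → the dry ground.  (the marsh camp: 5K 3O; the dry ground: 0K 2O)
2. 1 ogre ← the marsh camp.  (the marsh camp: 5K 4O; the dry ground: 0K 1O)
3. 3 ogres → the dry ground.  (the marsh camp: 5K 1O; the dry ground: 0K 4O)
4. 1 ogre ← the marsh camp.  (the marsh camp: 5K 2O; the dry ground: 0K 3O)
5. 3 knights → the dry ground.  (the marsh camp: 2K 2O; the dry ground: 3K 3O)
6. 1 knight and 1 ogre ← the marsh camp.  (the marsh camp: 3K 3O; the dry ground: 2K 2O)
7. 3 knights → the dry ground.  (the marsh camp: 0K 3O; the dry ground: 5K 2O)
8. 1 ogre ← the marsh camp.  (the marsh camp: 0K 4O; the dry ground: 5K 1O)
9. 2 ogres → the dry ground.  (the marsh camp: 0K 2O; the dry ground: 5K 3O)
10. 1 ogre ← the marsh camp.  (the marsh camp: 0K 3O; the dry ground: 5K 2O)
11. 3 ogres → the dry ground.  (the marsh camp: 0K 0O; the dry ground: 5K 5O)

11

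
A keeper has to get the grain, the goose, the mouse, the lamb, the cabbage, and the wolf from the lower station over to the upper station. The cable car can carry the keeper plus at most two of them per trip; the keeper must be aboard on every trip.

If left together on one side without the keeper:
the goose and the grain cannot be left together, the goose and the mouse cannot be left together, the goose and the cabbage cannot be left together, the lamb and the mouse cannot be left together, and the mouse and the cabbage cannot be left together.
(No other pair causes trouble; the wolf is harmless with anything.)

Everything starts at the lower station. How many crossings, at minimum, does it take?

9

Counting alone: the keeper can take at most 2 across per trip to the upper station, so moving all 6 needs at least 3 loaded trips out, with a return between consecutive ones — at least 5 crossings.
The safety rule pushes this higher. Following every safe sequence of crossings, the most of the 6 that can be at the upper station as the cable car arrives there on crossings 5, 7 is 4, 5 respectively — never all 6.
So no plan with fewer than 9 crossings exists, and this one achieves 9:
1. Keeper goes to the upper station with the goose and the mouse.  [the lower station: the cabbage, the grain, the lamb, the wolf | the upper station: the goose, the mouse]
2. Keeper goes back to the lower station with the goose.  [the lower station: the cabbage, the goose, the grain, the lamb, the wolf | the upper station: the mouse]
3. Keeper goes to the upper station with the goose and the grain.  [the lower station: the cabbage, the lamb, the wolf | the upper station: the goose, the grain, the mouse]
4. Keeper goes back to the lower station with the goose.  [the lower station: the cabbage, the goose, the lamb, the wolf | the upper station: the grain, the mouse]
5. Keeper goes to the upper station with the goose and the wolf.  [the lower station: the cabbage, the lamb | the upper station: the goose, the grain, the mouse, the wolf]
6. Keeper goes back to the lower station with the goose.  [the lower station: the cabbage, the goose, the lamb | the upper station: the grain, the mouse, the wolf]
7. Keeper goes to the upper station with the cabbage and the lamb.  [the lower station: the goose | the upper station: the cabbage, the grain, the lamb, the mouse, the wolf]
8. Keeper goes back to the lower station with the mouse.  [the lower station: the goose, the mouse | the upper station: the cabbage, the grain, the lamb, the wolf]
9. Keeper goes to the upper station with the goose and the mouse.  [the lower station: — | the upper station: the cabbage, the goose, the grain, the lamb, the mouse, the wolf]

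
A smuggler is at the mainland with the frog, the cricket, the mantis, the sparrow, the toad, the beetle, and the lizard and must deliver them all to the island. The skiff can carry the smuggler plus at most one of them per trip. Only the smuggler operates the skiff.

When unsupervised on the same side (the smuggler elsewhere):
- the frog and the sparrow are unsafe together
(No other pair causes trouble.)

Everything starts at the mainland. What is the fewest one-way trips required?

13

Counting alone: the smuggler can take at most 1 across per trip to the island, so moving all 7 needs at least 7 loaded trips out, with a return between consecutive ones — at least 13 crossings.
The plan below uses exactly 13 crossings, so it is optimal:
1. Smuggler goes to the island with the frog.  [the mainland: the beetle, the cricket, the lizard, the mantis, the sparrow, the toad | the island: the frog]
2. Smuggler goes back to the mainland alone.  [the mainland: the beetle, the cricket, the lizard, the mantis, the sparrow, the toad | the island: the frog]
3. Smuggler goes to the island with the cricket.  [the mainland: the beetle, the lizard, the mantis, the sparrow, the toad | the island: the cricket, the frog]
4. Smuggler goes back to the mainland alone.  [the mainland: the beetle, the lizard, the mantis, the sparrow, the toad | the island: the cricket, the frog]
5. Smuggler goes to the island with the mantis.  [the mainland: the beetle, the lizard, the sparrow, the toad | the island: the cricket, the frog, the mantis]
6. Smuggler goes back to the mainland alone.  [the mainland: the beetle, the lizard, the sparrow, the toad | the island: the cricket, the frog, the mantis]
7. Smuggler goes to the island with the toad.  [the mainland: the beetle, the lizard, the sparrow | the island: the cricket, the frog, the mantis, the toad]
8. Smuggler goes back to the mainland alone.  [the mainland: the beetle, the lizard, the sparrow | the island: the cricket, the frog, the mantis, the toad]
9. Smuggler goes to the island with the beetle.  [the mainland: the lizard, the sparrow | the island: the beetle, the cricket, the frog, the mantis, the toad]
10. Smuggler goes back to the mainland alone.  [the mainland: the lizard, the sparrow | the island: the beetle, the cricket, the frog, the mantis, the toad]
11. Smuggler goes to the island with the lizard.  [the mainland: the sparrow | the island: the beetle, the cricket, the frog, the lizard, the mantis, the toad]
12. Smuggler goes back to the mainland alone.  [the mainland: the sparrow | the island: the beetle, the cricket, the frog, the lizard, the mantis, the toad]
13. Smuggler goes to the island with the sparrow.  [the mainland: — | the island: the beetle, the cricket, the frog, the lizard, the mantis, the sparrow, the toad]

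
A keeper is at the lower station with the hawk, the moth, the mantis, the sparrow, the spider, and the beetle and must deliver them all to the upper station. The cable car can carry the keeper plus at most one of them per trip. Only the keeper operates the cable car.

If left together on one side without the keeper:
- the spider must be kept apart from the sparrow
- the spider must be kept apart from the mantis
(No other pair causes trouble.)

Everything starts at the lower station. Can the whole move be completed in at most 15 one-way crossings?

Yes

Yes — this plan uses 13 crossings (≤ 15):
1. Keeper goes to the upper station with the spider.  [the lower station: the beetle, the hawk, the mantis, the moth, the sparrow | the upper station: the spider]
2. Keeper goes back to the lower station alone.  [the lower station: the beetle, the hawk, the mantis, the moth, the sparrow | the upper station: the spider]
3. Keeper goes to the upper station with the hawk.  [the lower station: the beetle, the mantis, the moth, the sparrow | the upper station: the hawk, the spider]
4. Keeper goes back to the lower station alone.  [the lower station: the beetle, the mantis, the moth, the sparrow | the upper station: the hawk, the spider]
5. Keeper goes to the upper station with the moth.  [the lower station: the beetle, the mantis, the sparrow | the upper station: the hawk, the moth, the spider]
6. Keeper goes back to the lower station alone.  [the lower station: the beetle, the mantis, the sparrow | the upper station: the hawk, the moth, the spider]
7. Keeper goes to the upper station with the mantis.  [the lower station: the beetle, the sparrow | the upper station: the hawk, the mantis, the moth, the spider]
8. Keeper goes back to the lower station with the spider.  [the lower station: the beetle, the sparrow, the spider | the upper station: the hawk, the mantis, the moth]
9. Keeper goes to the upper station with the sparrow.  [the lower station: the beetle, the spider | the upper station: the hawk, the mantis, the moth, the sparrow]
10. Keeper goes back to the lower station alone.  [the lower station: the beetle, the spider | the upper station: the hawk, the mantis, the moth, the sparrow]
11. Keeper goes to the upper station with the beetle.  [the lower station: the spider | the upper station: the beetle, the hawk, the mantis, the moth, the sparrow]
12. Keeper goes back to the lower station alone.  [the lower station: the spider | the upper station: the beetle, the hawk, the mantis, the moth, the sparrow]
13. Keeper goes to the upper station with the spider.  [the lower station: — | the upper station: the beetle, the hawk, the mantis, the moth, the sparrow, the spider]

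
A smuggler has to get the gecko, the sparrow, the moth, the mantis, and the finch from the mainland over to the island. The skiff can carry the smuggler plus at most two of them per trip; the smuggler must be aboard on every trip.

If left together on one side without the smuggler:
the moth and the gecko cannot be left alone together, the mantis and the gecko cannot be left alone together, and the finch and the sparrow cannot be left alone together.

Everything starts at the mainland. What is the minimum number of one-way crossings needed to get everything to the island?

Counting alone: the smuggler can take at most 2 across per trip to the island, so moving all 5 needs at least 3 loaded trips out, with a return between consecutive ones — at least 5 crossings.
The plan below uses exactly 5 crossings, so it is optimal:
1. Smuggler goes to the island with the gecko and the sparrow.
2. Smuggler goes back to the mainland alone.
3. Smuggler goes to the island with the mantis and the moth.
4. Smuggler goes back to the mainland with the gecko.
5. Smuggler goes to the island with the finch and the gecko.

5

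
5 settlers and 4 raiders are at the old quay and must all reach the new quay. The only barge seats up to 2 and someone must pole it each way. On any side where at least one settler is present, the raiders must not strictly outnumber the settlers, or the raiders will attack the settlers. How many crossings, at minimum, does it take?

15

Counting alone: each trip to the new quay takes at most 2 across and each return brings at least 1 back, so after t trips out (and t−1 returns) at most 2t − (t−1) of the 9 are across; that first reaches 9 at t = 8, so at least 15 crossings are needed.
The plan below uses exactly 15 crossings, so it is optimal:
1. 2 raiders → the new quay.  (the old quay: 5S 2R; the new quay: 0S 2R)
2. 1 raider ← the old quay.  (the old quay: 5S 3R; the new quay: 0S 1R)
3. 2 raiders → the new quay.  (the old quay: 5S 1R; the new quay: 0S 3R)
4. 1 raider ← the old quay.  (the old quay: 5S 2R; the new quay: 0S 2R)
5. 2 settlers → the new quay.  (the old quay: 3S 2R; the new quay: 2S 2R)
6. 1 raider ← the old quay.  (the old quay: 3S 3R; the new quay: 2S 1R)
7. 1 settler and 1 raider → the new quay.  (the old quay: 2S 2R; the new quay: 3S 2R)
8. 1 settler ← the old quay.  (the old quay: 3S 2R; the new quay: 2S 2R)
9. 1 settler and 1 raider → the new quay.  (the old quay: 2S 1R; the new quay: 3S 3R)
10. 1 raider ← the old quay.  (the old quay: 2S 2R; the new quay: 3S 2R)
11. 1 settler and 1 raider → the new quay.  (the old quay: 1S 1R; the new quay: 4S 3R)
12. 1 settler ← the old quay.  (the old quay: 2S 1R; the new quay: 3S 3R)
13. 1 settler and 1 raider → the new quay.  (the old quay: 1S 0R; the new quay: 4S 4R)
14. 1 raider ← the old quay.  (the old quay: 1S 1R; the new quay: 4S 3R)
15. 1 settler and 1 raider → the new quay.  (the old quay: 0S 0R; the new quay: 5S 4R)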